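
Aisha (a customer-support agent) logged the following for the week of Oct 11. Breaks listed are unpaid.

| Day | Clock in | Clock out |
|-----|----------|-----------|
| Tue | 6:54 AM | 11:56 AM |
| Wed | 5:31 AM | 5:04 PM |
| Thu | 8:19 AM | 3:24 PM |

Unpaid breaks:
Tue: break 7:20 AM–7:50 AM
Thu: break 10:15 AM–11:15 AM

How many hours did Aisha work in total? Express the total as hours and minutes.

22 h 10 min

Tue: 6:54 AM–11:56 AM = 5 h 2 min; less 30 min break → 4 h 32 min
Wed: 5:31 AM–5:04 PM = 11 h 33 min
Thu: 8:19 AM–3:24 PM = 7 h 5 min; less 60 min break → 6 h 5 min
Total: 4 h 32 min + 11 h 33 min + 6 h 5 min = 22 h 10 min.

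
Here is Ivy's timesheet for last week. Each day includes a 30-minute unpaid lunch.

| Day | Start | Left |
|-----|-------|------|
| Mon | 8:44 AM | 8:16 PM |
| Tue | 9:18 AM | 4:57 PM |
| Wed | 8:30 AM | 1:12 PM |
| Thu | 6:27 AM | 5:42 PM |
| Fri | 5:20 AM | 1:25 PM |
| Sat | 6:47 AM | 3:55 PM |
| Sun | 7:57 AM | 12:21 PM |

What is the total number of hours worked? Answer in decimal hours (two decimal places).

Mon: 8:44 AM–8:16 PM = 11 h 32 min; less 30 min break → 11 h 2 min
Tue: 9:18 AM–4:57 PM = 7 h 39 min; less 30 min break → 7 h 9 min
Wed: 8:30 AM–1:12 PM = 4 h 42 min; less 30 min break → 4 h 12 min
Thu: 6:27 AM–5:42 PM = 11 h 15 min; less 30 min break → 10 h 45 min
Fri: 5:20 AM–1:25 PM = 8 h 5 min; less 30 min break → 7 h 35 min
Sat: 6:47 AM–3:55 PM = 9 h 8 min; less 30 min break → 8 h 38 min
Sun: 7:57 AM–12:21 PM = 4 h 24 min; less 30 min break → 3 h 54 min
Total: 11 h 2 min + 7 h 9 min + 4 h 12 min + 10 h 45 min + 7 h 35 min + 8 h 38 min + 3 h 54 min = 53 h 15 min.

53.25 hours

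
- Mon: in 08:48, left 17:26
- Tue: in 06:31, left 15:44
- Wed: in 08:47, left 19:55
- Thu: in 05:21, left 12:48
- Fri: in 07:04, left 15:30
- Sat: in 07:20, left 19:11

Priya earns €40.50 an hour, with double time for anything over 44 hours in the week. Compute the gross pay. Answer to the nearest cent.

Mon: 08:48–17:26 = 8 h 38 min
Tue: 06:31–15:44 = 9 h 13 min
Wed: 08:47–19:55 = 11 h 8 min
Thu: 05:21–12:48 = 7 h 27 min
Fri: 07:04–15:30 = 8 h 26 min
Sat: 07:20–19:11 = 11 h 51 min
Total worked: 56 h 43 min = 3403 min.
Regular 44 h 0 min = 2640 min at €40.50/h; overtime 12 h 43 min = 763 min at €81.00/h.
Pay = (2640 × €40.50 + 763 × €81.00) ÷ 60 = €2812.05.

€2812.05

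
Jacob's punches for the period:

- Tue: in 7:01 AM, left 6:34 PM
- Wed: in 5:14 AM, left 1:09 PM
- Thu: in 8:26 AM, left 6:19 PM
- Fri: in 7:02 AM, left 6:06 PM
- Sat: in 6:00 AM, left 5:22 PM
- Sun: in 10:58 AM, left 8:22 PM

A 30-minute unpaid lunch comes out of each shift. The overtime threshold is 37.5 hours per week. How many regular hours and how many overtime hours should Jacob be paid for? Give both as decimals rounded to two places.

Regular 37.50 hours, overtime 20.68 hours

Tue: 7:01 AM–6:34 PM = 11 h 33 min; less 30 min break → 11 h 3 min
Wed: 5:14 AM–1:09 PM = 7 h 55 min; less 30 min break → 7 h 25 min
Thu: 8:26 AM–6:19 PM = 9 h 53 min; less 30 min break → 9 h 23 min
Fri: 7:02 AM–6:06 PM = 11 h 4 min; less 30 min break → 10 h 34 min
Sat: 6:00 AM–5:22 PM = 11 h 22 min; less 30 min break → 10 h 52 min
Sun: 10:58 AM–8:22 PM = 9 h 24 min; less 30 min break → 8 h 54 min
Total worked: 58 h 11 min = 58.18 h.
Threshold 37.5 h → overtime 20 h 41 min, regular 37 h 30 min.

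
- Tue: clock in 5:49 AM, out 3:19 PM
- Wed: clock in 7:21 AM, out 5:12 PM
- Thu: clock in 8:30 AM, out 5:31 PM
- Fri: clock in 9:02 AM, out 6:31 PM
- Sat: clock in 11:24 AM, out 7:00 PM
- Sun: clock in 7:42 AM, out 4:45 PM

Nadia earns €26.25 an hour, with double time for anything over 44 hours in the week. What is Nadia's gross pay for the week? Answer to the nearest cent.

€1706.25

Tue: 5:49 AM–3:19 PM = 9 h 30 min
Wed: 7:21 AM–5:12 PM = 9 h 51 min
Thu: 8:30 AM–5:31 PM = 9 h 1 min
Fri: 9:02 AM–6:31 PM = 9 h 29 min
Sat: 11:24 AM–7:00 PM = 7 h 36 min
Sun: 7:42 AM–4:45 PM = 9 h 3 min
Total worked: 54 h 30 min = 3270 min.
Regular 44 h 0 min = 2640 min at €26.25/h; overtime 10 h 30 min = 630 min at €52.50/h.
Pay = (2640 × €26.25 + 630 × €52.50) ÷ 60 = €1706.25.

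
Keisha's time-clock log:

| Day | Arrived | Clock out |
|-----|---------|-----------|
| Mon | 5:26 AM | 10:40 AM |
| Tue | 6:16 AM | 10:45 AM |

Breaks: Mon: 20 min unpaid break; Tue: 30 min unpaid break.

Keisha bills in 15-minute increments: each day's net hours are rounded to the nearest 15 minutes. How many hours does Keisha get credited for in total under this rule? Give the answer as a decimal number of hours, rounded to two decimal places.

Mon: 5:26 AM–10:40 AM = 5 h 14 min − 20 min = 4 h 54 min → rounds to 5 h 0 min
Tue: 6:16 AM–10:45 AM = 4 h 29 min − 30 min = 3 h 59 min → rounds to 4 h 0 min
Total credited: 9 h 0 min.

9.00 hours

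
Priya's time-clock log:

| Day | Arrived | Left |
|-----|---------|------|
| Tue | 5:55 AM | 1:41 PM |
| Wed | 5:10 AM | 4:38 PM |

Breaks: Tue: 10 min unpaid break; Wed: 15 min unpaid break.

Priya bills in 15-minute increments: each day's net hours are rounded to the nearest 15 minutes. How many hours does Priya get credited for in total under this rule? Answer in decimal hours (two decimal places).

Tue: 5:55 AM–1:41 PM = 7 h 46 min − 10 min = 7 h 36 min → rounds to 7 h 30 min
Wed: 5:10 AM–4:38 PM = 11 h 28 min − 15 min = 11 h 13 min → rounds to 11 h 15 min
Total credited: 18 h 45 min.

18.75 hours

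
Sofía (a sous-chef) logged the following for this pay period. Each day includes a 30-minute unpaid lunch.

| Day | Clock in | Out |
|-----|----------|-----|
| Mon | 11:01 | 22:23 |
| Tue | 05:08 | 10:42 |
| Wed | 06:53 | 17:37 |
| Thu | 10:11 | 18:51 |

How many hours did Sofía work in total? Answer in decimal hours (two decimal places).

Mon: 11:01–22:23 = 11 h 22 min; less 30 min break → 10 h 52 min
Tue: 05:08–10:42 = 5 h 34 min; less 30 min break → 5 h 4 min
Wed: 06:53–17:37 = 10 h 44 min; less 30 min break → 10 h 14 min
Thu: 10:11–18:51 = 8 h 40 min; less 30 min break → 8 h 10 min
Total: 10 h 52 min + 5 h 4 min + 10 h 14 min + 8 h 10 min = 34 h 20 min.

34.33 hours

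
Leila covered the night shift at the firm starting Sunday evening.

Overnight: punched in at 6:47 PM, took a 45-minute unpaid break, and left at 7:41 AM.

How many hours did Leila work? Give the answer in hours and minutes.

12 h 9 min

Overnight: 6:47 PM → midnight = 5 h 13 min; midnight → 7:41 AM = 7 h 41 min; span 12 h 54 min; less 45 min break → 12 h 9 min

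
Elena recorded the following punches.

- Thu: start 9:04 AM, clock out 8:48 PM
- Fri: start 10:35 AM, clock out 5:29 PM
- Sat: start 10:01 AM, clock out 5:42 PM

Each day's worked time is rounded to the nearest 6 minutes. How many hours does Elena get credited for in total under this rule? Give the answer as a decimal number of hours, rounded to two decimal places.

26.30 hours

Thu: 9:04 AM–8:48 PM = 11 h 44 min → rounds to 11 h 42 min
Fri: 10:35 AM–5:29 PM = 6 h 54 min → rounds to 6 h 54 min
Sat: 10:01 AM–5:42 PM = 7 h 41 min → rounds to 7 h 42 min
Total credited: 26 h 18 min.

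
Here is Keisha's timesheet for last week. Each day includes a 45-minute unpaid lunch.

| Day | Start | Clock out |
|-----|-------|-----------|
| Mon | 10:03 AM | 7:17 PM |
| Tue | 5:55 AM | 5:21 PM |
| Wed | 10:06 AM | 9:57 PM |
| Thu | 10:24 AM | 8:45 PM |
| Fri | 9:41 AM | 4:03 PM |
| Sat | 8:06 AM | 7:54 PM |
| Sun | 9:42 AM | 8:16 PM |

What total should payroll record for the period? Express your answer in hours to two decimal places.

Mon: 10:03 AM–7:17 PM = 9 h 14 min; less 45 min break → 8 h 29 min
Tue: 5:55 AM–5:21 PM = 11 h 26 min; less 45 min break → 10 h 41 min
Wed: 10:06 AM–9:57 PM = 11 h 51 min; less 45 min break → 11 h 6 min
Thu: 10:24 AM–8:45 PM = 10 h 21 min; less 45 min break → 9 h 36 min
Fri: 9:41 AM–4:03 PM = 6 h 22 min; less 45 min break → 5 h 37 min
Sat: 8:06 AM–7:54 PM = 11 h 48 min; less 45 min break → 11 h 3 min
Sun: 9:42 AM–8:16 PM = 10 h 34 min; less 45 min break → 9 h 49 min
Total: 8 h 29 min + 10 h 41 min + 11 h 6 min + 9 h 36 min + 5 h 37 min + 11 h 3 min + 9 h 49 min = 66 h 21 min.

66.35 hours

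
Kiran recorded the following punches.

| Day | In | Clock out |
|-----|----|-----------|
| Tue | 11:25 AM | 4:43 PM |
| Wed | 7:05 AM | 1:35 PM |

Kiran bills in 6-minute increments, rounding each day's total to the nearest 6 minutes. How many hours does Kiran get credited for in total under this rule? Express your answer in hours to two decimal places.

11.80 hours

Tue: 11:25 AM–4:43 PM = 5 h 18 min → rounds to 5 h 18 min
Wed: 7:05 AM–1:35 PM = 6 h 30 min → rounds to 6 h 30 min
Total credited: 11 h 48 min.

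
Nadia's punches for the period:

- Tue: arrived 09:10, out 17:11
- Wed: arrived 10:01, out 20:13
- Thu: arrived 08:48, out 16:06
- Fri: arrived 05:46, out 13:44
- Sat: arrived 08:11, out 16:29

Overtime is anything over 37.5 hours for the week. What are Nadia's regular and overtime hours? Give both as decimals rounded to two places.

Tue: 09:10–17:11 = 8 h 1 min
Wed: 10:01–20:13 = 10 h 12 min
Thu: 08:48–16:06 = 7 h 18 min
Fri: 05:46–13:44 = 7 h 58 min
Sat: 08:11–16:29 = 8 h 18 min
Total worked: 41 h 47 min = 41.78 h.
Threshold 37.5 h → overtime 4 h 17 min, regular 37 h 30 min.

Regular 37.50 hours, overtime 4.28 hours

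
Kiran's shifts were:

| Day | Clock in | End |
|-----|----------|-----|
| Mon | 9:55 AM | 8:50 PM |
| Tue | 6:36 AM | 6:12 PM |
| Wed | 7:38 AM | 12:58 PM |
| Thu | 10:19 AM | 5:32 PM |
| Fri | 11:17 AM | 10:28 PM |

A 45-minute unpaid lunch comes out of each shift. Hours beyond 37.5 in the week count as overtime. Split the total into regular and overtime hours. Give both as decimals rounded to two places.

Mon: 9:55 AM–8:50 PM = 10 h 55 min; less 45 min break → 10 h 10 min
Tue: 6:36 AM–6:12 PM = 11 h 36 min; less 45 min break → 10 h 51 min
Wed: 7:38 AM–12:58 PM = 5 h 20 min; less 45 min break → 4 h 35 min
Thu: 10:19 AM–5:32 PM = 7 h 13 min; less 45 min break → 6 h 28 min
Fri: 11:17 AM–10:28 PM = 11 h 11 min; less 45 min break → 10 h 26 min
Total worked: 42 h 30 min = 42.50 h.
Threshold 37.5 h → overtime 5 h 0 min, regular 37 h 30 min.

Regular 37.50 hours, overtime 5.00 hours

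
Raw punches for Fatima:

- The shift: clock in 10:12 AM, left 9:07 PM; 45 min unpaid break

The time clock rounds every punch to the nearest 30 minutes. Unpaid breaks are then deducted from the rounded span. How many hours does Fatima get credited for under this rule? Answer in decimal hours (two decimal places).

10.25 hours

The shift: in 10:12 AM→10:00 AM, out 9:07 PM→9:00 PM; 11 h 0 min − 45 min = 10 h 15 min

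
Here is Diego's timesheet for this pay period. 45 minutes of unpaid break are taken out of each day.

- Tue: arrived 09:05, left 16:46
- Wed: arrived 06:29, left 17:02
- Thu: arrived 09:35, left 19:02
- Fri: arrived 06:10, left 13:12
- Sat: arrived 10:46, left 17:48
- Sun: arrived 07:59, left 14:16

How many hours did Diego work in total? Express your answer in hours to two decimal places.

43.53 hours

Tue: 09:05–16:46 = 7 h 41 min; less 45 min break → 6 h 56 min
Wed: 06:29–17:02 = 10 h 33 min; less 45 min break → 9 h 48 min
Thu: 09:35–19:02 = 9 h 27 min; less 45 min break → 8 h 42 min
Fri: 06:10–13:12 = 7 h 2 min; less 45 min break → 6 h 17 min
Sat: 10:46–17:48 = 7 h 2 min; less 45 min break → 6 h 17 min
Sun: 07:59–14:16 = 6 h 17 min; less 45 min break → 5 h 32 min
Total: 6 h 56 min + 9 h 48 min + 8 h 42 min + 6 h 17 min + 6 h 17 min + 5 h 32 min = 43 h 32 min.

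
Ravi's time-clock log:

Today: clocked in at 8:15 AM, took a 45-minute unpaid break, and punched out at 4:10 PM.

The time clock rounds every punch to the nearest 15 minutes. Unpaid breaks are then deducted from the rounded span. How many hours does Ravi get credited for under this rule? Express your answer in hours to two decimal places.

Today: in 8:15 AM→8:15 AM, out 4:10 PM→4:15 PM; 8 h 0 min − 45 min = 7 h 15 min

7.25 hours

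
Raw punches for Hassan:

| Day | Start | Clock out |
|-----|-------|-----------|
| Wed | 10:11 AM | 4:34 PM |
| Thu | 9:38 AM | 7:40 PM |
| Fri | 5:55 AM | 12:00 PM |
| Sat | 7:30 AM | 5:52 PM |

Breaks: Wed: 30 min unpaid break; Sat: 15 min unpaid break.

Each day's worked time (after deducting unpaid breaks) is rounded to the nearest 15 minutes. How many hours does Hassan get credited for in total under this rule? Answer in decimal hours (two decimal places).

Wed: 10:11 AM–4:34 PM = 6 h 23 min − 30 min = 5 h 53 min → rounds to 6 h 0 min
Thu: 9:38 AM–7:40 PM = 10 h 2 min → rounds to 10 h 0 min
Fri: 5:55 AM–12:00 PM = 6 h 5 min → rounds to 6 h 0 min
Sat: 7:30 AM–5:52 PM = 10 h 22 min − 15 min = 10 h 7 min → rounds to 10 h 0 min
Total credited: 32 h 0 min.

32.00 hours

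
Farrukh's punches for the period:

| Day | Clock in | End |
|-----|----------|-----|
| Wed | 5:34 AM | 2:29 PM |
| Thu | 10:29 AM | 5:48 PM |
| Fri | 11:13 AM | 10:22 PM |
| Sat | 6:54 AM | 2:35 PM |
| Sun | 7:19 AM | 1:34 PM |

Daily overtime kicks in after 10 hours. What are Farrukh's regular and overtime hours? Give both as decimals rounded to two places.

Regular 40.17 hours, overtime 1.15 hours

Wed: 5:34 AM–2:29 PM = 8 h 55 min
Thu: 10:29 AM–5:48 PM = 7 h 19 min
Fri: 11:13 AM–10:22 PM = 11 h 9 min
Sat: 6:54 AM–2:35 PM = 7 h 41 min
Sun: 7:19 AM–1:34 PM = 6 h 15 min
Wed reg 8 h 55 min / OT 0 h 0 min; Thu reg 7 h 19 min / OT 0 h 0 min; Fri reg 10 h 0 min / OT 1 h 9 min; Sat reg 7 h 41 min / OT 0 h 0 min; Sun reg 6 h 15 min / OT 0 h 0 min.
Totals: regular 40 h 10 min, overtime 1 h 9 min.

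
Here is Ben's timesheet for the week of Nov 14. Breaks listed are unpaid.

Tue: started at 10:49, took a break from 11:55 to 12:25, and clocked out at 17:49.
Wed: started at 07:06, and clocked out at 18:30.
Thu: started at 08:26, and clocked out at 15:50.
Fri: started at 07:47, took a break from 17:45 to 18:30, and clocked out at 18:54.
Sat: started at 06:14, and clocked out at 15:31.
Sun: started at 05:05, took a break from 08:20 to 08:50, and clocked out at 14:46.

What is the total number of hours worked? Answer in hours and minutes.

54 h 8 min

Tue: 10:49–17:49 = 7 h 0 min; less 30 min break → 6 h 30 min
Wed: 07:06–18:30 = 11 h 24 min
Thu: 08:26–15:50 = 7 h 24 min
Fri: 07:47–18:54 = 11 h 7 min; less 45 min break → 10 h 22 min
Sat: 06:14–15:31 = 9 h 17 min
Sun: 05:05–14:46 = 9 h 41 min; less 30 min break → 9 h 11 min
Total: 6 h 30 min + 11 h 24 min + 7 h 24 min + 10 h 22 min + 9 h 17 min + 9 h 11 min = 54 h 8 min.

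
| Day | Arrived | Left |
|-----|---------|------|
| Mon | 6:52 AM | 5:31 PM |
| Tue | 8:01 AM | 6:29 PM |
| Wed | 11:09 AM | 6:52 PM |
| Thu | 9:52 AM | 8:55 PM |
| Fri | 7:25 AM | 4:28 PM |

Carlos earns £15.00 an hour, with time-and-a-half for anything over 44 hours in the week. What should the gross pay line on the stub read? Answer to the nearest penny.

£771.00

Mon: 6:52 AM–5:31 PM = 10 h 39 min
Tue: 8:01 AM–6:29 PM = 10 h 28 min
Wed: 11:09 AM–6:52 PM = 7 h 43 min
Thu: 9:52 AM–8:55 PM = 11 h 3 min
Fri: 7:25 AM–4:28 PM = 9 h 3 min
Total worked: 48 h 56 min = 2936 min.
Regular 44 h 0 min = 2640 min at £15.00/h; overtime 4 h 56 min = 296 min at £22.50/h.
Pay = (2640 × £15.00 + 296 × £22.50) ÷ 60 = £771.00.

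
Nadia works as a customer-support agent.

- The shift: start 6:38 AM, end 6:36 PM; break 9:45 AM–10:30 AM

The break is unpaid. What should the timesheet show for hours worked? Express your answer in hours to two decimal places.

11.22 hours

The shift: 6:38 AM–6:36 PM = 11 h 58 min; less 45 min break → 11 h 13 min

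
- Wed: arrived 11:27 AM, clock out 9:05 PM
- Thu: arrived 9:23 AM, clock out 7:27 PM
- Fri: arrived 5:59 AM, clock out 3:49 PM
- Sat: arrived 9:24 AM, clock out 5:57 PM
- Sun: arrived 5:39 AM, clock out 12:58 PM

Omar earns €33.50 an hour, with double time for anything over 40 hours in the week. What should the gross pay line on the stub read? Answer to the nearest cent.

€1701.80

Wed: 11:27 AM–9:05 PM = 9 h 38 min
Thu: 9:23 AM–7:27 PM = 10 h 4 min
Fri: 5:59 AM–3:49 PM = 9 h 50 min
Sat: 9:24 AM–5:57 PM = 8 h 33 min
Sun: 5:39 AM–12:58 PM = 7 h 19 min
Total worked: 45 h 24 min = 2724 min.
Regular 40 h 0 min = 2400 min at €33.50/h; overtime 5 h 24 min = 324 min at €67.00/h.
Pay = (2400 × €33.50 + 324 × €67.00) ÷ 60 = €1701.80.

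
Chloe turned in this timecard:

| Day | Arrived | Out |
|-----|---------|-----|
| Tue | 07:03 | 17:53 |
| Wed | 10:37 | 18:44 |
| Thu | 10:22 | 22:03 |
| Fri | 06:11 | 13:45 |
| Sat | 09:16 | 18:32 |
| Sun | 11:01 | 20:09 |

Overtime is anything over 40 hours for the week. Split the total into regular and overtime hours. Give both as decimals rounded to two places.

Regular 40.00 hours, overtime 16.60 hours

Tue: 07:03–17:53 = 10 h 50 min
Wed: 10:37–18:44 = 8 h 7 min
Thu: 10:22–22:03 = 11 h 41 min
Fri: 06:11–13:45 = 7 h 34 min
Sat: 09:16–18:32 = 9 h 16 min
Sun: 11:01–20:09 = 9 h 8 min
Total worked: 56 h 36 min = 56.60 h.
Threshold 40 h → overtime 16 h 36 min, regular 40 h 0 min.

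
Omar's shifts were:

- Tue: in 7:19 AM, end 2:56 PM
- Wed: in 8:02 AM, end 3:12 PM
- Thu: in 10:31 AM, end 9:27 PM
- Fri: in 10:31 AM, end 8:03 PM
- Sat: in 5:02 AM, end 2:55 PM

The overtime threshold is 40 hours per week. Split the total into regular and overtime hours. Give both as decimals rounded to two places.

Tue: 7:19 AM–2:56 PM = 7 h 37 min
Wed: 8:02 AM–3:12 PM = 7 h 10 min
Thu: 10:31 AM–9:27 PM = 10 h 56 min
Fri: 10:31 AM–8:03 PM = 9 h 32 min
Sat: 5:02 AM–2:55 PM = 9 h 53 min
Total worked: 45 h 8 min = 45.13 h.
Threshold 40 h → overtime 5 h 8 min, regular 40 h 0 min.

Regular 40.00 hours, overtime 5.13 hours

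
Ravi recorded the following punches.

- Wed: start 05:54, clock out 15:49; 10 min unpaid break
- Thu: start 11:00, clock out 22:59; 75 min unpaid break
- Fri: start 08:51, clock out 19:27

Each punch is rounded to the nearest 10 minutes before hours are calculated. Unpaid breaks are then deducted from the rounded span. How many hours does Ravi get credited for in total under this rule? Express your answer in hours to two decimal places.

Wed: in 05:54→05:50, out 15:49→15:50; 10 h 0 min − 10 min = 9 h 50 min
Thu: in 11:00→11:00, out 22:59→23:00; 12 h 0 min − 75 min = 10 h 45 min
Fri: in 08:51→08:50, out 19:27→19:30; 10 h 40 min
Total credited: 31 h 15 min.

31.25 hours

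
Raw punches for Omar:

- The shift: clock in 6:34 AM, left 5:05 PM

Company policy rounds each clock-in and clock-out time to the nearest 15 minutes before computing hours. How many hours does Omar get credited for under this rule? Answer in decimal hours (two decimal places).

The shift: in 6:34 AM→6:30 AM, out 5:05 PM→5:00 PM; 10 h 30 min

10.50 hours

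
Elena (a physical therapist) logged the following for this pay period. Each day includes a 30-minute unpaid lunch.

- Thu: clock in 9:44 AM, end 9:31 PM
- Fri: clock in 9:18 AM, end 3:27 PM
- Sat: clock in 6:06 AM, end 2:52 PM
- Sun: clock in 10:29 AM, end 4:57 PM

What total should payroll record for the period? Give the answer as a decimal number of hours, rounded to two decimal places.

Thu: 9:44 AM–9:31 PM = 11 h 47 min; less 30 min break → 11 h 17 min
Fri: 9:18 AM–3:27 PM = 6 h 9 min; less 30 min break → 5 h 39 min
Sat: 6:06 AM–2:52 PM = 8 h 46 min; less 30 min break → 8 h 16 min
Sun: 10:29 AM–4:57 PM = 6 h 28 min; less 30 min break → 5 h 58 min
Total: 11 h 17 min + 5 h 39 min + 8 h 16 min + 5 h 58 min = 31 h 10 min.

31.17 hours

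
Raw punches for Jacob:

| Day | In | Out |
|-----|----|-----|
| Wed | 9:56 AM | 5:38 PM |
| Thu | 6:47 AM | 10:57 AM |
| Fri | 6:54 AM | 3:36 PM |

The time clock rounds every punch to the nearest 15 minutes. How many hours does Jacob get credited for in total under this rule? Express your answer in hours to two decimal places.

Wed: in 9:56 AM→10:00 AM, out 5:38 PM→5:45 PM; 7 h 45 min
Thu: in 6:47 AM→6:45 AM, out 10:57 AM→11:00 AM; 4 h 15 min
Fri: in 6:54 AM→7:00 AM, out 3:36 PM→3:30 PM; 8 h 30 min
Total credited: 20 h 30 min.

20.50 hours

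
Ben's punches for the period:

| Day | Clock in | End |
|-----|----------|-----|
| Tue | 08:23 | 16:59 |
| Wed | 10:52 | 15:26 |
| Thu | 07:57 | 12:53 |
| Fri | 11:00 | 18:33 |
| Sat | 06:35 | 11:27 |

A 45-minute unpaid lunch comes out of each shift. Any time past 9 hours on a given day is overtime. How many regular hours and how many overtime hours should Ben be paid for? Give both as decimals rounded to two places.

Tue: 08:23–16:59 = 8 h 36 min; less 45 min break → 7 h 51 min
Wed: 10:52–15:26 = 4 h 34 min; less 45 min break → 3 h 49 min
Thu: 07:57–12:53 = 4 h 56 min; less 45 min break → 4 h 11 min
Fri: 11:00–18:33 = 7 h 33 min; less 45 min break → 6 h 48 min
Sat: 06:35–11:27 = 4 h 52 min; less 45 min break → 4 h 7 min
Tue reg 7 h 51 min / OT 0 h 0 min; Wed reg 3 h 49 min / OT 0 h 0 min; Thu reg 4 h 11 min / OT 0 h 0 min; Fri reg 6 h 48 min / OT 0 h 0 min; Sat reg 4 h 7 min / OT 0 h 0 min.
Totals: regular 26 h 46 min, overtime 0 h 0 min.

Regular 26.77 hours, overtime 0.00 hours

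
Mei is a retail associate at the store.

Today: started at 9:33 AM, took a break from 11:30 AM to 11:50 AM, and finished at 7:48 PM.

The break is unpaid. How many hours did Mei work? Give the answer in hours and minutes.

Today: 9:33 AM–7:48 PM = 10 h 15 min; less 20 min break → 9 h 55 min

9 h 55 min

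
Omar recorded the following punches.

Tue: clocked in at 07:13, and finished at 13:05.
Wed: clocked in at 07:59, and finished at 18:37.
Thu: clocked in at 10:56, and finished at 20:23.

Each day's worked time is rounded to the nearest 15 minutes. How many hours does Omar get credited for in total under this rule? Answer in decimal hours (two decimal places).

Tue: 07:13–13:05 = 5 h 52 min → rounds to 5 h 45 min
Wed: 07:59–18:37 = 10 h 38 min → rounds to 10 h 45 min
Thu: 10:56–20:23 = 9 h 27 min → rounds to 9 h 30 min
Total credited: 26 h 0 min.

26.00 hours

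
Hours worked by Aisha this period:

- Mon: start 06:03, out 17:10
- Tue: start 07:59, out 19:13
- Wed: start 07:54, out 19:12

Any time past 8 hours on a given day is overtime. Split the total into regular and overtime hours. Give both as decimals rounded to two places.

Regular 24.00 hours, overtime 9.65 hours

Mon: 06:03–17:10 = 11 h 7 min
Tue: 07:59–19:13 = 11 h 14 min
Wed: 07:54–19:12 = 11 h 18 min
Mon reg 8 h 0 min / OT 3 h 7 min; Tue reg 8 h 0 min / OT 3 h 14 min; Wed reg 8 h 0 min / OT 3 h 18 min.
Totals: regular 24 h 0 min, overtime 9 h 39 min.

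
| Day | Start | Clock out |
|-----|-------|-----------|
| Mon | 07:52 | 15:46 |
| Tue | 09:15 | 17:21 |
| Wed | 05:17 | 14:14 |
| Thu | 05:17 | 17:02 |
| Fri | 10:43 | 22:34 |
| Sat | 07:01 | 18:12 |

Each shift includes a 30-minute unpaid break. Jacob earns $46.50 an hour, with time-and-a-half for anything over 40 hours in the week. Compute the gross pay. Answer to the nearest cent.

Mon: 07:52–15:46 = 7 h 54 min; less 30 min break → 7 h 24 min
Tue: 09:15–17:21 = 8 h 6 min; less 30 min break → 7 h 36 min
Wed: 05:17–14:14 = 8 h 57 min; less 30 min break → 8 h 27 min
Thu: 05:17–17:02 = 11 h 45 min; less 30 min break → 11 h 15 min
Fri: 10:43–22:34 = 11 h 51 min; less 30 min break → 11 h 21 min
Sat: 07:01–18:12 = 11 h 11 min; less 30 min break → 10 h 41 min
Total worked: 56 h 44 min = 3404 min.
Regular 40 h 0 min = 2400 min at $46.50/h; overtime 16 h 44 min = 1004 min at $69.75/h.
Pay = (2400 × $46.50 + 1004 × $69.75) ÷ 60 = $3027.15.

$3027.15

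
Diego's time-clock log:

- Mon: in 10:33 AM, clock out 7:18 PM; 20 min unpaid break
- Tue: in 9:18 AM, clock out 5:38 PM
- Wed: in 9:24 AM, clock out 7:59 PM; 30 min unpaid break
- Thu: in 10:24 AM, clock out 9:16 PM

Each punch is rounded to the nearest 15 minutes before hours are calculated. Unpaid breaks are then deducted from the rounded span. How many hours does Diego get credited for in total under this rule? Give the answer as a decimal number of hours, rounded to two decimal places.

37.67 hours

Mon: in 10:33 AM→10:30 AM, out 7:18 PM→7:15 PM; 8 h 45 min − 20 min = 8 h 25 min
Tue: in 9:18 AM→9:15 AM, out 5:38 PM→5:45 PM; 8 h 30 min
Wed: in 9:24 AM→9:30 AM, out 7:59 PM→8:00 PM; 10 h 30 min − 30 min = 10 h 0 min
Thu: in 10:24 AM→10:30 AM, out 9:16 PM→9:15 PM; 10 h 45 min
Total credited: 37 h 40 min.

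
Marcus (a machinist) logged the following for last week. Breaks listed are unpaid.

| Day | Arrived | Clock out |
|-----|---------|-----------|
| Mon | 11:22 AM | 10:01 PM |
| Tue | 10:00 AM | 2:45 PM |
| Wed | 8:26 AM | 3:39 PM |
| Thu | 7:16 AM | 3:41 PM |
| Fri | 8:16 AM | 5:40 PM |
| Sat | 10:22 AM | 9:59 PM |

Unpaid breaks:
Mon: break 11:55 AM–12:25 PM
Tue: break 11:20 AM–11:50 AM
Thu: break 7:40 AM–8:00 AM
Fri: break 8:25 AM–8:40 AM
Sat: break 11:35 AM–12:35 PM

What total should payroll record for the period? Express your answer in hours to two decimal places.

49.47 hours

Mon: 11:22 AM–10:01 PM = 10 h 39 min; less 30 min break → 10 h 9 min
Tue: 10:00 AM–2:45 PM = 4 h 45 min; less 30 min break → 4 h 15 min
Wed: 8:26 AM–3:39 PM = 7 h 13 min
Thu: 7:16 AM–3:41 PM = 8 h 25 min; less 20 min break → 8 h 5 min
Fri: 8:16 AM–5:40 PM = 9 h 24 min; less 15 min break → 9 h 9 min
Sat: 10:22 AM–9:59 PM = 11 h 37 min; less 60 min break → 10 h 37 min
Total: 10 h 9 min + 4 h 15 min + 7 h 13 min + 8 h 5 min + 9 h 9 min + 10 h 37 min = 49 h 28 min.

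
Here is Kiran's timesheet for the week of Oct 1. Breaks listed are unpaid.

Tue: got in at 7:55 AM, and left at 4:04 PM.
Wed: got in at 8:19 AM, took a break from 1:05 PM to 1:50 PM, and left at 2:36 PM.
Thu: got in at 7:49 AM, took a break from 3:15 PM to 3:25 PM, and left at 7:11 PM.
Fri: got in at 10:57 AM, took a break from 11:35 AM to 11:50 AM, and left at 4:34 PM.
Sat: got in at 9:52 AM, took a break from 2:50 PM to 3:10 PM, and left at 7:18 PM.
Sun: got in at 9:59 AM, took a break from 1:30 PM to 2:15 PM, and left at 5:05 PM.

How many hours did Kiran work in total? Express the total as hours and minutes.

45 h 42 min

Tue: 7:55 AM–4:04 PM = 8 h 9 min
Wed: 8:19 AM–2:36 PM = 6 h 17 min; less 45 min break → 5 h 32 min
Thu: 7:49 AM–7:11 PM = 11 h 22 min; less 10 min break → 11 h 12 min
Fri: 10:57 AM–4:34 PM = 5 h 37 min; less 15 min break → 5 h 22 min
Sat: 9:52 AM–7:18 PM = 9 h 26 min; less 20 min break → 9 h 6 min
Sun: 9:59 AM–5:05 PM = 7 h 6 min; less 45 min break → 6 h 21 min
Total: 8 h 9 min + 5 h 32 min + 11 h 12 min + 5 h 22 min + 9 h 6 min + 6 h 21 min = 45 h 42 min.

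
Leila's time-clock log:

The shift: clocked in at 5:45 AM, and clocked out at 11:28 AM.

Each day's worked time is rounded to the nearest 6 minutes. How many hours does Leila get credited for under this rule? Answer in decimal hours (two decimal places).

5.70 hours

The shift: 5:45 AM–11:28 AM = 5 h 43 min → rounds to 5 h 42 min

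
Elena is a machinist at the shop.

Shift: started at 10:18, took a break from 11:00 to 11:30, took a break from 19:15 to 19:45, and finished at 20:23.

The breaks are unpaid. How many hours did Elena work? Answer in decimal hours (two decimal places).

9.08 hours

Shift: 10:18–20:23 = 10 h 5 min; less 60 min break → 9 h 5 min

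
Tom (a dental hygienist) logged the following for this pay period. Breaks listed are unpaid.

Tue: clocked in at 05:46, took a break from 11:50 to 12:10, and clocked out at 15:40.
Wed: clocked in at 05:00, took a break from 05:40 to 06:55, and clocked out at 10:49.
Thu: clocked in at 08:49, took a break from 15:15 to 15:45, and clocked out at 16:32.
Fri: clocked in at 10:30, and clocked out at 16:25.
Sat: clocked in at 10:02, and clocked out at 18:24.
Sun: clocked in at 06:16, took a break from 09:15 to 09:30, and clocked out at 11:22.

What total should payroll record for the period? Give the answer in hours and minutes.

40 h 29 min

Tue: 05:46–15:40 = 9 h 54 min; less 20 min break → 9 h 34 min
Wed: 05:00–10:49 = 5 h 49 min; less 75 min break → 4 h 34 min
Thu: 08:49–16:32 = 7 h 43 min; less 30 min break → 7 h 13 min
Fri: 10:30–16:25 = 5 h 55 min
Sat: 10:02–18:24 = 8 h 22 min
Sun: 06:16–11:22 = 5 h 6 min; less 15 min break → 4 h 51 min
Total: 9 h 34 min + 4 h 34 min + 7 h 13 min + 5 h 55 min + 8 h 22 min + 4 h 51 min = 40 h 29 min.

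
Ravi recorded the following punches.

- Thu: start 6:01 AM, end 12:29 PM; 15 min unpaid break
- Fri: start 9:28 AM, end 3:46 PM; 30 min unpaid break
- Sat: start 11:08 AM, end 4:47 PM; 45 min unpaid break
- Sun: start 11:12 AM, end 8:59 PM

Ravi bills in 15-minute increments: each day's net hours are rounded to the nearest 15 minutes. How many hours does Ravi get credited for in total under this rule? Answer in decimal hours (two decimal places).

Thu: 6:01 AM–12:29 PM = 6 h 28 min − 15 min = 6 h 13 min → rounds to 6 h 15 min
Fri: 9:28 AM–3:46 PM = 6 h 18 min − 30 min = 5 h 48 min → rounds to 5 h 45 min
Sat: 11:08 AM–4:47 PM = 5 h 39 min − 45 min = 4 h 54 min → rounds to 5 h 0 min
Sun: 11:12 AM–8:59 PM = 9 h 47 min → rounds to 9 h 45 min
Total credited: 26 h 45 min.

26.75 hours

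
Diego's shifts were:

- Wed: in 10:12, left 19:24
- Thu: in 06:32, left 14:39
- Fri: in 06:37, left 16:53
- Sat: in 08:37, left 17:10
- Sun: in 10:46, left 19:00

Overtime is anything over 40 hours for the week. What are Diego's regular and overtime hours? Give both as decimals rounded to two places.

Wed: 10:12–19:24 = 9 h 12 min
Thu: 06:32–14:39 = 8 h 7 min
Fri: 06:37–16:53 = 10 h 16 min
Sat: 08:37–17:10 = 8 h 33 min
Sun: 10:46–19:00 = 8 h 14 min
Total worked: 44 h 22 min = 44.37 h.
Threshold 40 h → overtime 4 h 22 min, regular 40 h 0 min.

Regular 40.00 hours, overtime 4.37 hours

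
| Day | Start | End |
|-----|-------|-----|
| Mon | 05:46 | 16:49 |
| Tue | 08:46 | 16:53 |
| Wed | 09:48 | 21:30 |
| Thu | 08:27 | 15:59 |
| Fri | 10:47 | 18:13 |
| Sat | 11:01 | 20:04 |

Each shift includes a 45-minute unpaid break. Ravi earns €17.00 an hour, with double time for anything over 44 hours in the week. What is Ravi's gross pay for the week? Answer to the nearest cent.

Mon: 05:46–16:49 = 11 h 3 min; less 45 min break → 10 h 18 min
Tue: 08:46–16:53 = 8 h 7 min; less 45 min break → 7 h 22 min
Wed: 09:48–21:30 = 11 h 42 min; less 45 min break → 10 h 57 min
Thu: 08:27–15:59 = 7 h 32 min; less 45 min break → 6 h 47 min
Fri: 10:47–18:13 = 7 h 26 min; less 45 min break → 6 h 41 min
Sat: 11:01–20:04 = 9 h 3 min; less 45 min break → 8 h 18 min
Total worked: 50 h 23 min = 3023 min.
Regular 44 h 0 min = 2640 min at €17.00/h; overtime 6 h 23 min = 383 min at €34.00/h.
Pay = (2640 × €17.00 + 383 × €34.00) ÷ 60 = €965.03.

€965.03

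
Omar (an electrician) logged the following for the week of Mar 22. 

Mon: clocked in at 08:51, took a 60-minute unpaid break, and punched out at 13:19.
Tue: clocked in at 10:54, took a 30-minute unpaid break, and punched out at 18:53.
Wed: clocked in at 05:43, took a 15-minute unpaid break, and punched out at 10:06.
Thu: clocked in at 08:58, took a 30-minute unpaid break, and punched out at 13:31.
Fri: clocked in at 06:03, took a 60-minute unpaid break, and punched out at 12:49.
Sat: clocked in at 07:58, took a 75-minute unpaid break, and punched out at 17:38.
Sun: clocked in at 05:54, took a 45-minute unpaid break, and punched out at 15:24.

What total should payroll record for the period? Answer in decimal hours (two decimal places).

Mon: 08:51–13:19 = 4 h 28 min; less 60 min break → 3 h 28 min
Tue: 10:54–18:53 = 7 h 59 min; less 30 min break → 7 h 29 min
Wed: 05:43–10:06 = 4 h 23 min; less 15 min break → 4 h 8 min
Thu: 08:58–13:31 = 4 h 33 min; less 30 min break → 4 h 3 min
Fri: 06:03–12:49 = 6 h 46 min; less 60 min break → 5 h 46 min
Sat: 07:58–17:38 = 9 h 40 min; less 75 min break → 8 h 25 min
Sun: 05:54–15:24 = 9 h 30 min; less 45 min break → 8 h 45 min
Total: 3 h 28 min + 7 h 29 min + 4 h 8 min + 4 h 3 min + 5 h 46 min + 8 h 25 min + 8 h 45 min = 42 h 4 min.

42.07 hours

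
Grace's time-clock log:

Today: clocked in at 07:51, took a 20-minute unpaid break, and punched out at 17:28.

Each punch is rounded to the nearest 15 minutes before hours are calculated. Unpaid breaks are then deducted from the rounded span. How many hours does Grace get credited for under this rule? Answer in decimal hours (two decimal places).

Today: in 07:51→07:45, out 17:28→17:30; 9 h 45 min − 20 min = 9 h 25 min

9.42 hours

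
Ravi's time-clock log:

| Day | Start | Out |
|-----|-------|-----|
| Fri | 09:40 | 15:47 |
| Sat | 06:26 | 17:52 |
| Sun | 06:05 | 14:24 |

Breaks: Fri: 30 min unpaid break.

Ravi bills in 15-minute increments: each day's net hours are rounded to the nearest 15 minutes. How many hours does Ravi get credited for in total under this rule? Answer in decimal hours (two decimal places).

25.25 hours

Fri: 09:40–15:47 = 6 h 7 min − 30 min = 5 h 37 min → rounds to 5 h 30 min
Sat: 06:26–17:52 = 11 h 26 min → rounds to 11 h 30 min
Sun: 06:05–14:24 = 8 h 19 min → rounds to 8 h 15 min
Total credited: 25 h 15 min.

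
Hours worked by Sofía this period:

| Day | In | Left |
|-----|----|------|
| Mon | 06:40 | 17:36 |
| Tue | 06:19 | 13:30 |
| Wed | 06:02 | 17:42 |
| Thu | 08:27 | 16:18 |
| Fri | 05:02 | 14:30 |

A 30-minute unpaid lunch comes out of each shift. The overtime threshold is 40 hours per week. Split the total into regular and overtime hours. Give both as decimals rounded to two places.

Regular 40.00 hours, overtime 4.60 hours

Mon: 06:40–17:36 = 10 h 56 min; less 30 min break → 10 h 26 min
Tue: 06:19–13:30 = 7 h 11 min; less 30 min break → 6 h 41 min
Wed: 06:02–17:42 = 11 h 40 min; less 30 min break → 11 h 10 min
Thu: 08:27–16:18 = 7 h 51 min; less 30 min break → 7 h 21 min
Fri: 05:02–14:30 = 9 h 28 min; less 30 min break → 8 h 58 min
Total worked: 44 h 36 min = 44.60 h.
Threshold 40 h → overtime 4 h 36 min, regular 40 h 0 min.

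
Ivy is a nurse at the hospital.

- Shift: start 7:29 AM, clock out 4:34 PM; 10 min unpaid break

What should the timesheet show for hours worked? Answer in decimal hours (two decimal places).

8.92 hours

Shift: 7:29 AM–4:34 PM = 9 h 5 min; less 10 min break → 8 h 55 min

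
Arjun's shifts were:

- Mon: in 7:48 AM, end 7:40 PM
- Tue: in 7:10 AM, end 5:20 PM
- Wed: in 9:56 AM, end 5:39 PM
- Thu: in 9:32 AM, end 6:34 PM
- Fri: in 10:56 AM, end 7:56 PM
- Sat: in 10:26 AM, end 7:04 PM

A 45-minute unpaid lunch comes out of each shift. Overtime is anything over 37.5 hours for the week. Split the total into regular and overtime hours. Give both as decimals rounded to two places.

Regular 37.50 hours, overtime 14.42 hours

Mon: 7:48 AM–7:40 PM = 11 h 52 min; less 45 min break → 11 h 7 min
Tue: 7:10 AM–5:20 PM = 10 h 10 min; less 45 min break → 9 h 25 min
Wed: 9:56 AM–5:39 PM = 7 h 43 min; less 45 min break → 6 h 58 min
Thu: 9:32 AM–6:34 PM = 9 h 2 min; less 45 min break → 8 h 17 min
Fri: 10:56 AM–7:56 PM = 9 h 0 min; less 45 min break → 8 h 15 min
Sat: 10:26 AM–7:04 PM = 8 h 38 min; less 45 min break → 7 h 53 min
Total worked: 51 h 55 min = 51.92 h.
Threshold 37.5 h → overtime 14 h 25 min, regular 37 h 30 min.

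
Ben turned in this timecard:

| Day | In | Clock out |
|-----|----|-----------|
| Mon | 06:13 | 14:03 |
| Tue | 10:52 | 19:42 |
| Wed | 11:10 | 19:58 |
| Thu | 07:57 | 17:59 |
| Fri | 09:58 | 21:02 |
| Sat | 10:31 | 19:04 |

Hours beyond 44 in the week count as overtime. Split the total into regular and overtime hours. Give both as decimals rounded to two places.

Regular 44.00 hours, overtime 11.12 hours

Mon: 06:13–14:03 = 7 h 50 min
Tue: 10:52–19:42 = 8 h 50 min
Wed: 11:10–19:58 = 8 h 48 min
Thu: 07:57–17:59 = 10 h 2 min
Fri: 09:58–21:02 = 11 h 4 min
Sat: 10:31–19:04 = 8 h 33 min
Total worked: 55 h 7 min = 55.12 h.
Threshold 44 h → overtime 11 h 7 min, regular 44 h 0 min.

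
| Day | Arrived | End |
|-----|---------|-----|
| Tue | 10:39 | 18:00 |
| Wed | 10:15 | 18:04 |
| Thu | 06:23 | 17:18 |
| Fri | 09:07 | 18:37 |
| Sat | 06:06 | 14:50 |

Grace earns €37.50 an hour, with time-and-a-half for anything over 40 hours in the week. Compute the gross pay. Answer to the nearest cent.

Tue: 10:39–18:00 = 7 h 21 min
Wed: 10:15–18:04 = 7 h 49 min
Thu: 06:23–17:18 = 10 h 55 min
Fri: 09:07–18:37 = 9 h 30 min
Sat: 06:06–14:50 = 8 h 44 min
Total worked: 44 h 19 min = 2659 min.
Regular 40 h 0 min = 2400 min at €37.50/h; overtime 4 h 19 min = 259 min at €56.25/h.
Pay = (2400 × €37.50 + 259 × €56.25) ÷ 60 = €1742.81.

€1742.81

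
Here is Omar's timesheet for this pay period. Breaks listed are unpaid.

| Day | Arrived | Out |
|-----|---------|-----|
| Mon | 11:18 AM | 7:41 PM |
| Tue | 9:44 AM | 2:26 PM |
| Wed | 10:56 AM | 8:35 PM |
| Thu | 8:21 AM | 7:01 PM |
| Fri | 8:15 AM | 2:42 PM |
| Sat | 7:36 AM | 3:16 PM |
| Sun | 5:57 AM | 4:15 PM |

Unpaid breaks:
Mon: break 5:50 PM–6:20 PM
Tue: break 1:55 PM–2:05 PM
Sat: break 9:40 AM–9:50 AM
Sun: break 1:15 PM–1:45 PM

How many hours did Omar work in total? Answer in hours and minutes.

56 h 29 min

Mon: 11:18 AM–7:41 PM = 8 h 23 min; less 30 min break → 7 h 53 min
Tue: 9:44 AM–2:26 PM = 4 h 42 min; less 10 min break → 4 h 32 min
Wed: 10:56 AM–8:35 PM = 9 h 39 min
Thu: 8:21 AM–7:01 PM = 10 h 40 min
Fri: 8:15 AM–2:42 PM = 6 h 27 min
Sat: 7:36 AM–3:16 PM = 7 h 40 min; less 10 min break → 7 h 30 min
Sun: 5:57 AM–4:15 PM = 10 h 18 min; less 30 min break → 9 h 48 min
Total: 7 h 53 min + 4 h 32 min + 9 h 39 min + 10 h 40 min + 6 h 27 min + 7 h 30 min + 9 h 48 min = 56 h 29 min.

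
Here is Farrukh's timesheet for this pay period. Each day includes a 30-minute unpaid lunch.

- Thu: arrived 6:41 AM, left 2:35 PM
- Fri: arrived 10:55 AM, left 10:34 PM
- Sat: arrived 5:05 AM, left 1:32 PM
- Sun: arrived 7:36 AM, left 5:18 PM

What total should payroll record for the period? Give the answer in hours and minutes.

Thu: 6:41 AM–2:35 PM = 7 h 54 min; less 30 min break → 7 h 24 min
Fri: 10:55 AM–10:34 PM = 11 h 39 min; less 30 min break → 11 h 9 min
Sat: 5:05 AM–1:32 PM = 8 h 27 min; less 30 min break → 7 h 57 min
Sun: 7:36 AM–5:18 PM = 9 h 42 min; less 30 min break → 9 h 12 min
Total: 7 h 24 min + 11 h 9 min + 7 h 57 min + 9 h 12 min = 35 h 42 min.

35 h 42 min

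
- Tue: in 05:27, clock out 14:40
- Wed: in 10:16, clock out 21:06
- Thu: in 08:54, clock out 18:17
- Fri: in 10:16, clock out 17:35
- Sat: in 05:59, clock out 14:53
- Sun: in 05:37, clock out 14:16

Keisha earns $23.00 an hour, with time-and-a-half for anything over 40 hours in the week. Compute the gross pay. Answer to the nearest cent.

Tue: 05:27–14:40 = 9 h 13 min
Wed: 10:16–21:06 = 10 h 50 min
Thu: 08:54–18:17 = 9 h 23 min
Fri: 10:16–17:35 = 7 h 19 min
Sat: 05:59–14:53 = 8 h 54 min
Sun: 05:37–14:16 = 8 h 39 min
Total worked: 54 h 18 min = 3258 min.
Regular 40 h 0 min = 2400 min at $23.00/h; overtime 14 h 18 min = 858 min at $34.50/h.
Pay = (2400 × $23.00 + 858 × $34.50) ÷ 60 = $1413.35.

$1413.35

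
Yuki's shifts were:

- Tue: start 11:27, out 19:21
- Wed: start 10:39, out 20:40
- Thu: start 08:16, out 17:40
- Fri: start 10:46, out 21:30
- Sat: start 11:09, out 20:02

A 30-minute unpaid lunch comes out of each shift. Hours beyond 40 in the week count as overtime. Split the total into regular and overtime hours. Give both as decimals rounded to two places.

Regular 40.00 hours, overtime 4.43 hours

Tue: 11:27–19:21 = 7 h 54 min; less 30 min break → 7 h 24 min
Wed: 10:39–20:40 = 10 h 1 min; less 30 min break → 9 h 31 min
Thu: 08:16–17:40 = 9 h 24 min; less 30 min break → 8 h 54 min
Fri: 10:46–21:30 = 10 h 44 min; less 30 min break → 10 h 14 min
Sat: 11:09–20:02 = 8 h 53 min; less 30 min break → 8 h 23 min
Total worked: 44 h 26 min = 44.43 h.
Threshold 40 h → overtime 4 h 26 min, regular 40 h 0 min.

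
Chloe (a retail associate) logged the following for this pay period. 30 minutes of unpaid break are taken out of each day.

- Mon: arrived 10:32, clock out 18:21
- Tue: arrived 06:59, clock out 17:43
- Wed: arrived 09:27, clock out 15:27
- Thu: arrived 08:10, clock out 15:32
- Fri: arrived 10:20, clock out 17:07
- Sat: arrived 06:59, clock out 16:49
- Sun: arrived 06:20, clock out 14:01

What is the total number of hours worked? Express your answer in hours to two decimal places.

52.72 hours

Mon: 10:32–18:21 = 7 h 49 min; less 30 min break → 7 h 19 min
Tue: 06:59–17:43 = 10 h 44 min; less 30 min break → 10 h 14 min
Wed: 09:27–15:27 = 6 h 0 min; less 30 min break → 5 h 30 min
Thu: 08:10–15:32 = 7 h 22 min; less 30 min break → 6 h 52 min
Fri: 10:20–17:07 = 6 h 47 min; less 30 min break → 6 h 17 min
Sat: 06:59–16:49 = 9 h 50 min; less 30 min break → 9 h 20 min
Sun: 06:20–14:01 = 7 h 41 min; less 30 min break → 7 h 11 min
Total: 7 h 19 min + 10 h 14 min + 5 h 30 min + 6 h 52 min + 6 h 17 min + 9 h 20 min + 7 h 11 min = 52 h 43 min.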